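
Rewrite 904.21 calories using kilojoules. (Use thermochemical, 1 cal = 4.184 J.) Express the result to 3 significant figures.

1 cal = 0.00418400 kJ.
Thus 904.21 × 0.00418400 ≈ 3.78 kJ.

3.78 kJ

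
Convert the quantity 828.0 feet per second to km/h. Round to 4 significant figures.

908.5 km/h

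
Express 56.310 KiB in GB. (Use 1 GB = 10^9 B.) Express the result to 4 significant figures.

5.766e-5 GB

1 KiB = 1.02400e-6 GB.
So 56.310 × 1.02400e-6 ≈ 5.766e-5 GB.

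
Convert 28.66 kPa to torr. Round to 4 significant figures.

215.0 torr

1 kilopascal = 7.50062 torr.
28.66 × 7.50062 ≈ 215.0 torr.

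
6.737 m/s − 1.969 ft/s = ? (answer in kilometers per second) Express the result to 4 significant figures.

0.006137 km/s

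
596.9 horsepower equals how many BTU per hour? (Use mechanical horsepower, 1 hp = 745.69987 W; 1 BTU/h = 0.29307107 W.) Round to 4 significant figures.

1.519e+6 BTU/h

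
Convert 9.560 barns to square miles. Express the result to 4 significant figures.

1 barn = 3.86102 × 10^-35 square miles.
So 9.560 × 3.86102 × 10^-35 ≈ 3.691 × 10^-34 mi².

3.691 × 10^-34 mi²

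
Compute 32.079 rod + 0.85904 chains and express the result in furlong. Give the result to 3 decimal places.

0.888 furlongs

32.079 rod = 0.801975 furlong and 0.85904 chain = 0.0859040 furlong.
0.801975 + 0.0859040 ≈ 0.888 furlong.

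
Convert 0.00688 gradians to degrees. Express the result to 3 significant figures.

0.00619 °

1 gradian = 0.900000 °.
Then 0.00688 × 0.900000 ≈ 0.00619 °.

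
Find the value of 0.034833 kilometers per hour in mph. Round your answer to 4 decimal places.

0.0216 miles per hour

1 kilometer per hour = 0.621371 miles per hour.
So 0.034833 × 0.621371 ≈ 0.0216 mph.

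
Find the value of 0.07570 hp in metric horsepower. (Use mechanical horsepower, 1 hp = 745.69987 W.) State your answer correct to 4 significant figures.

0.07675 PS

1 horsepower = 1.01387 metric horsepower.
Then 0.07570 × 1.01387 ≈ 0.07675 PS.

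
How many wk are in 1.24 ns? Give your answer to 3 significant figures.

2.05 × 10^-15 wk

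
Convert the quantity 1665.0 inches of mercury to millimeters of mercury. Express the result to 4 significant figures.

42290 millimeters of mercury

1 inHg = 25.4000 mmHg.
Thus 1665.0 × 25.4000 ≈ 42290 mmHg.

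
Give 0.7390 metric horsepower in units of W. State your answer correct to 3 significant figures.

544 watts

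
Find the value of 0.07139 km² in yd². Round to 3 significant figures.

1 km² = 1.19599 × 10^6 yd².
0.07139 × 1.19599 × 10^6 ≈ 85400 yd².

85400 yd²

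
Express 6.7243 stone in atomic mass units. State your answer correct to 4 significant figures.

2.572e+28 atomic mass units

1 stone = 3.82424e+27 atomic mass units.
Then 6.7243 × 3.82424e+27 ≈ 2.572e+28 u.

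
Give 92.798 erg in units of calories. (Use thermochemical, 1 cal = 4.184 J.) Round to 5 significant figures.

1 erg = 2.39006 × 10^-8 calories.
Thus 92.798 × 2.39006 × 10^-8 ≈ 2.2179 × 10^-6 cal.

2.2179 × 10^-6 cal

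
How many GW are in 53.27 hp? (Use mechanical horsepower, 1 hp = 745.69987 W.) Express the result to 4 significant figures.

1 hp = 7.45700 × 10^-7 GW.
53.27 × 7.45700 × 10^-7 ≈ 3.972 × 10^-5 GW.

3.972 × 10^-5 GW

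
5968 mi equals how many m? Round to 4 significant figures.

9.605 × 10^6 m

1 mi = 1609.34 m.
So 5968 × 1609.34 ≈ 9.605 × 10^6 m.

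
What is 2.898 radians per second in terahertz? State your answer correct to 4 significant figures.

1 rad/s = 1.59155e-13 THz.
2.898 × 1.59155e-13 ≈ 4.612e-13 THz.

4.612e-13 THz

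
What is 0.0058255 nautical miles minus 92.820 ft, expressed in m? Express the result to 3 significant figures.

-17.5 meters

0.0058255 nmi = 10.7888 m and 92.820 ft = 28.2915 m.
10.7888 − 28.2915 ≈ -17.5 m.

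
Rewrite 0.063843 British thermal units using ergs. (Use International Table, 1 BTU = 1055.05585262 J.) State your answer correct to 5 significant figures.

1 British thermal unit = 1.05506e+10 erg.
So 0.063843 × 1.05506e+10 ≈ 6.7358e+8 erg.

6.7358e+8 erg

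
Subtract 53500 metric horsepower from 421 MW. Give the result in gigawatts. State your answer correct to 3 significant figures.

421 MW = 0.421000 GW and 53500 PS = 0.0393492 GW.
0.421000 − 0.0393492 ≈ 0.382 GW.

0.382 gigawatts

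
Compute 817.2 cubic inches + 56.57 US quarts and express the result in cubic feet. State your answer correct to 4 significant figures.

2.363 cubic feet

817.2 in³ = 0.472917 ft³ and 56.57 US qt = 1.89058 ft³.
0.472917 + 1.89058 ≈ 2.363 ft³.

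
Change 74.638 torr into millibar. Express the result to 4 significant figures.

1 torr = 1.33322 mbar.
74.638 × 1.33322 ≈ 99.51 mbar.

99.51 mbar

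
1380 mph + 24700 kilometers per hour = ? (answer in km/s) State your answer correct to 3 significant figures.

7.48 km/s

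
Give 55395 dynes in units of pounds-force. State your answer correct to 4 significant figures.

0.1245 lbf

1 dyne = 2.24809 × 10^-6 pounds-force.
So 55395 × 2.24809 × 10^-6 ≈ 0.1245 lbf.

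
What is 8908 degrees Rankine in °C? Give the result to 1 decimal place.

°R = (°C + 273.15) × 9/5.
Applying the formula gives 4675.7 °C.

4675.7 °C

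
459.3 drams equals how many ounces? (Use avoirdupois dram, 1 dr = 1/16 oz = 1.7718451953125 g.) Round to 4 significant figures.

1 dram = 0.0625000 oz.
Thus 459.3 × 0.0625000 ≈ 28.71 oz.

28.71 oz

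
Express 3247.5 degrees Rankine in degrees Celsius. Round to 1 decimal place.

°R = (°C + 273.15) × 9/5.
Applying the formula gives 1531.0 °C.

1531.0 °C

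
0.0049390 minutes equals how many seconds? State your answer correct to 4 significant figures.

1 minute = 60.0000 seconds.
Then 0.0049390 × 60.0000 ≈ 0.2963 s.

0.2963 s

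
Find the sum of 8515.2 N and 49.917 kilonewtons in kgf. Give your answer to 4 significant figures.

5958 kgf

8515.2 N = 868.309 kgf and 49.917 kN = 5090.12 kgf.
868.309 + 5090.12 ≈ 5958 kgf.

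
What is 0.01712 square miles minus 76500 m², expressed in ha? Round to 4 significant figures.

0.01712 mi² = 4.43406 ha and 76500 m² = 7.65000 ha.
4.43406 − 7.65000 ≈ -3.216 ha.

-3.216 ha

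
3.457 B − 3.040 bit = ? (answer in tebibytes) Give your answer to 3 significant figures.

2.80 × 10^-12 tebibytes

3.457 B = 3.14412 × 10^-12 TiB and 3.040 bit = 3.45608 × 10^-13 TiB.
3.14412 × 10^-12 − 3.45608 × 10^-13 ≈ 2.80 × 10^-12 TiB.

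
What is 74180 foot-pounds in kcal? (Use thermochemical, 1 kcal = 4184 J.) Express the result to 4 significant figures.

24.04 kcal

1 ft·lbf = 0.000324048 kcal.
So 74180 × 0.000324048 ≈ 24.04 kcal.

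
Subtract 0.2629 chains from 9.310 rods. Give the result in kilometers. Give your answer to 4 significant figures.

9.310 rod = 0.0468219 km and 0.2629 chain = 0.00528871 km.
0.0468219 − 0.00528871 ≈ 0.04153 km.

0.04153 kilometers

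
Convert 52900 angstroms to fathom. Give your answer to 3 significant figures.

1 angstrom = 5.46807e-11 fathom.
Thus 52900 × 5.46807e-11 ≈ 2.89e-6 fathom.

2.89e-6 fathom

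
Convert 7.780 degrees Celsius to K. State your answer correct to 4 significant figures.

K = °C + 273.15.
Applying the formula gives 280.9 K.

280.9 K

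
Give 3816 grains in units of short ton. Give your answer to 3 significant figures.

0.000273 short ton

1 gr = 7.14286e-8 short ton.
So 3816 × 7.14286e-8 ≈ 0.000273 short ton.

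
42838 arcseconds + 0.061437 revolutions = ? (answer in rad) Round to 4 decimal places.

0.5937 rad

42838 arcsec = 0.207684 rad and 0.061437 rev = 0.386020 rad.
0.207684 + 0.386020 ≈ 0.5937 rad.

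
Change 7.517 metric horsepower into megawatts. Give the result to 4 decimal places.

0.0055 megawatts

1 PS = 0.000735499 MW.
Then 7.517 × 0.000735499 ≈ 0.0055 MW.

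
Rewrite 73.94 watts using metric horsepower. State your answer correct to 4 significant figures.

1 watt = 0.00135962 PS.
Thus 73.94 × 0.00135962 ≈ 0.1005 PS.

0.1005 PS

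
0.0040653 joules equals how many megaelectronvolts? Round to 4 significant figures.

1 joule = 6.24151 × 10^12 MeV.
0.0040653 × 6.24151 × 10^12 ≈ 2.537 × 10^10 MeV.

2.537 × 10^10 megaelectronvolts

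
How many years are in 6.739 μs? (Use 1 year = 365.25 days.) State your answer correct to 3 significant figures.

2.14e-13 years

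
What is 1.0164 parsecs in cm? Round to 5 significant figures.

3.1363 × 10^18 cm

1 pc = 3.08568 × 10^18 centimeters.
Thus 1.0164 × 3.08568 × 10^18 ≈ 3.1363 × 10^18 cm.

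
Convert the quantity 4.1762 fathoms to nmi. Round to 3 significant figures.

0.00412 nmi

1 fathom = 0.000987473 nmi.
Thus 4.1762 × 0.000987473 ≈ 0.00412 nmi.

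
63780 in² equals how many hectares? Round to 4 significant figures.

1 in² = 6.45160 × 10^-8 hectares.
Then 63780 × 6.45160 × 10^-8 ≈ 0.004115 ha.

0.004115 ha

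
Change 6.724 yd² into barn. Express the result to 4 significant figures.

5.622e+28 barn

1 square yard = 8.36127e+27 barns.
Thus 6.724 × 8.36127e+27 ≈ 5.622e+28 barn.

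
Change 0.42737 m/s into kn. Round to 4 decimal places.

1 m/s = 1.94384 kn.
Then 0.42737 × 1.94384 ≈ 0.8307 kn.

0.8307 kn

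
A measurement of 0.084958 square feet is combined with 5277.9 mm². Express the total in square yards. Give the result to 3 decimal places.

0.016 square yards

0.084958 ft² = 0.00943978 yd² and 5277.9 mm² = 0.00631232 yd².
0.00943978 + 0.00631232 ≈ 0.016 yd².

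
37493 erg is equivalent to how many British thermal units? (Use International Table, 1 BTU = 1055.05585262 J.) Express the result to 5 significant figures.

1 erg = 9.47817e-11 BTU.
Then 37493 × 9.47817e-11 ≈ 3.5537e-6 BTU.

3.5537e-6 British thermal units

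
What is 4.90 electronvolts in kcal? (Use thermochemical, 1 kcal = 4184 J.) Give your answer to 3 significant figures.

1.88 × 10^-22 kcal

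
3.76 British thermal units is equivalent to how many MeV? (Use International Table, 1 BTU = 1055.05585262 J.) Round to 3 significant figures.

1 BTU = 6.58514 × 10^15 MeV.
3.76 × 6.58514 × 10^15 ≈ 2.48 × 10^16 MeV.

2.48 × 10^16 megaelectronvolts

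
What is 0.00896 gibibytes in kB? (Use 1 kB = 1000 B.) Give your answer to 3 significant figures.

9620 kB

1 GiB = 1.07374e+6 kB.
Thus 0.00896 × 1.07374e+6 ≈ 9620 kB.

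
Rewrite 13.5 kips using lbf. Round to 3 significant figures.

1 kip = 1000.00 pounds-force.
Thus 13.5 × 1000.00 ≈ 13500 lbf.

13500 lbf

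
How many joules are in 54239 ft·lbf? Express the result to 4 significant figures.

73540 joules

1 foot-pound = 1.35582 joules.
Then 54239 × 1.35582 ≈ 73540 J.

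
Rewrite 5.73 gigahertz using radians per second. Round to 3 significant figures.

3.60 × 10^10 rad/s

1 gigahertz = 6.28319 × 10^9 radians per second.
5.73 × 6.28319 × 10^9 ≈ 3.60 × 10^10 rad/s.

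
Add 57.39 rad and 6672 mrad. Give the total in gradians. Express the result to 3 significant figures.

4080 grad

57.39 rad = 3653.56 grad and 6672 mrad = 424.753 grad.
3653.56 + 424.753 ≈ 4080 grad.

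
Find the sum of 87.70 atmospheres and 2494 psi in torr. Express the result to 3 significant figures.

196000 torr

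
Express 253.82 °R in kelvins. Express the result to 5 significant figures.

°R = K × 9/5.
Applying the formula gives 141.01 K.

141.01 K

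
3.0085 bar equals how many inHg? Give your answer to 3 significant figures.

88.8 inHg

1 bar = 29.5300 inches of mercury.
Thus 3.0085 × 29.5300 ≈ 88.8 inHg.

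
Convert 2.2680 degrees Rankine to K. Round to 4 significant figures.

°R = K × 9/5.
Applying the formula gives 1.260 K.

1.260 K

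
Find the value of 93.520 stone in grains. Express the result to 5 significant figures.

1 st = 98000.0 gr.
So 93.520 × 98000.0 ≈ 9.1650 × 10^6 gr.

9.1650 × 10^6 grains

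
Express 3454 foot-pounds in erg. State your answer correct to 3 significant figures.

1 ft·lbf = 1.35582 × 10^7 erg.
Then 3454 × 1.35582 × 10^7 ≈ 4.68 × 10^10 erg.

4.68 × 10^10 erg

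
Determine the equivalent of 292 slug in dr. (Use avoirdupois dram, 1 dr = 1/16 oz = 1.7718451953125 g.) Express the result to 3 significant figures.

1 slug = 8236.56 drams.
Then 292 × 8236.56 ≈ 2.41 × 10^6 dr.

2.41 × 10^6 dr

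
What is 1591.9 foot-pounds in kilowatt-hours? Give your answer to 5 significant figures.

1 ft·lbf = 3.76616 × 10^-7 kWh.
1591.9 × 3.76616 × 10^-7 ≈ 0.00059954 kWh.

0.00059954 kWh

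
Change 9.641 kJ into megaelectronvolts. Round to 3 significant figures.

6.02 × 10^16 megaelectronvolts

1 kilojoule = 6.24151 × 10^15 MeV.
Then 9.641 × 6.24151 × 10^15 ≈ 6.02 × 10^16 MeV.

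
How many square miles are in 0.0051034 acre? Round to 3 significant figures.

1 acre = 0.00156250 mi².
0.0051034 × 0.00156250 ≈ 7.97 × 10^-6 mi².

7.97 × 10^-6 mi²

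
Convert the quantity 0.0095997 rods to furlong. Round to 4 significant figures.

1 rod = 0.0250000 furlong.
So 0.0095997 × 0.0250000 ≈ 0.0002400 furlong.

0.0002400 furlong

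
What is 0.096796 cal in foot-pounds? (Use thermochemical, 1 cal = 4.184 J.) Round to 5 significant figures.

0.29871 foot-pounds

1 calorie = 3.08596 foot-pounds.
Then 0.096796 × 3.08596 ≈ 0.29871 ft·lbf.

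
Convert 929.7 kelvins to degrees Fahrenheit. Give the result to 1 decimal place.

K = (°F + 459.67) × 5/9.
Applying the formula gives 1213.8 °F.

1213.8 °F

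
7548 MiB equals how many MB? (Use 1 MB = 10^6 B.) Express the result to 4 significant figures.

7915 MB

1 MiB = 1.04858 MB.
So 7548 × 1.04858 ≈ 7915 MB.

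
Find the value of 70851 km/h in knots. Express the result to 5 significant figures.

1 kilometer per hour = 0.539957 kn.
70851 × 0.539957 ≈ 38256 kn.

38256 kn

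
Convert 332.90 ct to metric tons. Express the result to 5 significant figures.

1 carat = 2.00000 × 10^-7 t.
332.90 × 2.00000 × 10^-7 ≈ 6.6580 × 10^-5 t.

6.6580 × 10^-5 metric tons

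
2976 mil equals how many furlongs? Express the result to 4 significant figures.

1 mil = 1.26263e-7 furlongs.
Then 2976 × 1.26263e-7 ≈ 0.0003758 furlong.

0.0003758 furlong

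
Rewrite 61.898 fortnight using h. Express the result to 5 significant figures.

1 fortnight = 336.000 hours.
Then 61.898 × 336.000 ≈ 20798 h.

20798 hours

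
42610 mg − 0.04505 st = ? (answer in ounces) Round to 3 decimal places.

42610 mg = 1.50302 oz and 0.04505 st = 10.0912 oz.
1.50302 − 10.0912 ≈ -8.588 oz.

-8.588 ounces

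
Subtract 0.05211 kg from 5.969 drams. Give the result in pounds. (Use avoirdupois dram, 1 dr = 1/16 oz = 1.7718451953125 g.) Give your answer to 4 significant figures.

-0.09157 lb

5.969 dr = 0.0233164 lb and 0.05211 kg = 0.114883 lb.
0.0233164 − 0.114883 ≈ -0.09157 lb.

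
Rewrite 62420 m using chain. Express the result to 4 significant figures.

3103 chain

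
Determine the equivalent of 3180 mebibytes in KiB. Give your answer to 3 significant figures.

3.26 × 10^6 kibibytes

1 mebibyte = 1024.00 KiB.
So 3180 × 1024.00 ≈ 3.26 × 10^6 KiB.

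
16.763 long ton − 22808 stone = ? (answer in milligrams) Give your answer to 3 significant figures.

16.763 long ton = 1.70320 × 10^10 mg and 22808 st = 1.44837 × 10^11 mg.
1.70320 × 10^10 − 1.44837 × 10^11 ≈ -1.28 × 10^11 mg.

-1.28 × 10^11 milligrams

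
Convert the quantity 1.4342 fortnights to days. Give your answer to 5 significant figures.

20.079 d

1 fortnight = 14.0000 d.
So 1.4342 × 14.0000 ≈ 20.079 d.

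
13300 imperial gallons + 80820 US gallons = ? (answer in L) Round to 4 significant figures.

13300 imp gal = 60463.0 L and 80820 US gal = 305937 L.
60463.0 + 305937 ≈ 366400 L.

366400 L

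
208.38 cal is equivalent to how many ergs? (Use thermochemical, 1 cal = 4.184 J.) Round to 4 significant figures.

8.719 × 10^9 erg

1 calorie = 4.18400 × 10^7 ergs.
Thus 208.38 × 4.18400 × 10^7 ≈ 8.719 × 10^9 erg.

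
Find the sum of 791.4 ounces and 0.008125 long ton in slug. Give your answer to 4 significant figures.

2.103 slugs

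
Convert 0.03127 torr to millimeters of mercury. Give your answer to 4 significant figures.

1 torr = 1.00000 millimeters of mercury.
So 0.03127 × 1.00000 ≈ 0.03127 mmHg.

0.03127 mmHg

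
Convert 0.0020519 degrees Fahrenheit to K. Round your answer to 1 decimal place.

K = (°F + 459.67) × 5/9.
Applying the formula gives 255.4 K.

255.4 K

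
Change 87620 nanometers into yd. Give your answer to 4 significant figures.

1 nm = 1.09361 × 10^-9 yd.
So 87620 × 1.09361 × 10^-9 ≈ 9.582 × 10^-5 yd.

9.582 × 10^-5 yd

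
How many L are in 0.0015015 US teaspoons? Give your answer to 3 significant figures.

7.40e-6 liters

1 US tsp = 0.00492892 liters.
So 0.0015015 × 0.00492892 ≈ 7.40e-6 L.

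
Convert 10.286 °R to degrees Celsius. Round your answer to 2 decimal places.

-267.44 °C

°R = (°C + 273.15) × 9/5.
Applying the formula gives -267.44 °C.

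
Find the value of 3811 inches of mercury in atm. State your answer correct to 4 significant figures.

127.4 atmospheres

1 inHg = 0.0334211 atm.
3811 × 0.0334211 ≈ 127.4 atm.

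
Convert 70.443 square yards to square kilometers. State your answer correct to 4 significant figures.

5.890e-5 km²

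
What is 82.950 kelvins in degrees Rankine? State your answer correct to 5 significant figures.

149.31 °R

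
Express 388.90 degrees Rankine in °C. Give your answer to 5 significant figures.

-57.094 degrees Celsius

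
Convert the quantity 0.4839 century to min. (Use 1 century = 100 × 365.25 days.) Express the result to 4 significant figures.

2.545e+7 minutes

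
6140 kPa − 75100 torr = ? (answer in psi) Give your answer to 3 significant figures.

6140 kPa = 890.532 psi and 75100 torr = 1452.19 psi.
890.532 − 1452.19 ≈ -562 psi.

-562 pounds per square inch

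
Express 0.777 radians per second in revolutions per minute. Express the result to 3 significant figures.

7.42 revolutions per minute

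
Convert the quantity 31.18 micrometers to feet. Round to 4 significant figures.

1 μm = 3.28084e-6 ft.
So 31.18 × 3.28084e-6 ≈ 0.0001023 ft.

0.0001023 ft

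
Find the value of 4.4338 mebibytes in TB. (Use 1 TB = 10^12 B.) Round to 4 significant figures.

1 mebibyte = 1.04858 × 10^-6 terabytes.
Thus 4.4338 × 1.04858 × 10^-6 ≈ 4.649 × 10^-6 TB.

4.649 × 10^-6 TB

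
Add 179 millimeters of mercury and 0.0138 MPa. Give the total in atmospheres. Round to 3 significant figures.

179 mmHg = 0.235526 atm and 0.0138 MPa = 0.136195 atm.
0.235526 + 0.136195 ≈ 0.372 atm.

0.372 atm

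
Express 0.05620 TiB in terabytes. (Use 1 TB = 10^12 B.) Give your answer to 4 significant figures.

0.06179 terabytes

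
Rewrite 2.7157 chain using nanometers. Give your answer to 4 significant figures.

1 chain = 2.01168e+10 nm.
So 2.7157 × 2.01168e+10 ≈ 5.463e+10 nm.

5.463e+10 nm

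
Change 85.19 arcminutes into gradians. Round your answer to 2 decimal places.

1 arcminute = 0.0185185 grad.
85.19 × 0.0185185 ≈ 1.58 grad.

1.58 grad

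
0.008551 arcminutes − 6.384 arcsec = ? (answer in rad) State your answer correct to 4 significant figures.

-2.846 × 10^-5 radians

0.008551 arcmin = 2.48739 × 10^-6 rad and 6.384 arcsec = 3.09505 × 10^-5 rad.
2.48739 × 10^-6 − 3.09505 × 10^-5 ≈ -2.846 × 10^-5 rad.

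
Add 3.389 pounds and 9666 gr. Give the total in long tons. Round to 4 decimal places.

0.0021 long tons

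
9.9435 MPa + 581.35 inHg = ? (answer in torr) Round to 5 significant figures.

89349 torr

9.9435 MPa = 74582.4 torr and 581.35 inHg = 14766.3 torr.
74582.4 + 14766.3 ≈ 89349 torr.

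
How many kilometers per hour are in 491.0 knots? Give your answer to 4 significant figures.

909.3 km/h

1 kn = 1.85200 kilometers per hour.
Thus 491.0 × 1.85200 ≈ 909.3 km/h.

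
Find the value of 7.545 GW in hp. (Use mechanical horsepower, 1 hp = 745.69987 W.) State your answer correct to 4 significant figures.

1.012 × 10^7 horsepower

1 gigawatt = 1.34102 × 10^6 hp.
Then 7.545 × 1.34102 × 10^6 ≈ 1.012 × 10^7 hp.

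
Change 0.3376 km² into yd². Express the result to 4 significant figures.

1 square kilometer = 1.19599 × 10^6 square yards.
0.3376 × 1.19599 × 10^6 ≈ 403800 yd².

403800 yd²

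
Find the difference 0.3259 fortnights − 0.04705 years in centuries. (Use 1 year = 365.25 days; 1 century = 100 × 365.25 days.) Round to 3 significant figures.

0.3259 fortnight = 0.000124917 century and 0.04705 yr = 0.000470500 century.
0.000124917 − 0.000470500 ≈ -0.000346 century.

-0.000346 century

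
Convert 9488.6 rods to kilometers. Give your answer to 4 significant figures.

47.72 kilometers

1 rod = 0.00502920 km.
Then 9488.6 × 0.00502920 ≈ 47.72 km.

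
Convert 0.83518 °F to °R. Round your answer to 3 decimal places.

°R = °F + 459.67.
Applying the formula gives 460.505 °R.

460.505 °R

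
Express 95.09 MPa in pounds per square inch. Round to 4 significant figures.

1 megapascal = 145.038 pounds per square inch.
Then 95.09 × 145.038 ≈ 13790 psi.

13790 psi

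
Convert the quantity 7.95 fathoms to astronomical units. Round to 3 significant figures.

9.72e-11 astronomical units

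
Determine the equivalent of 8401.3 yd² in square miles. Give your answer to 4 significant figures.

0.002712 square miles

1 square yard = 3.22831 × 10^-7 mi².
Thus 8401.3 × 3.22831 × 10^-7 ≈ 0.002712 mi².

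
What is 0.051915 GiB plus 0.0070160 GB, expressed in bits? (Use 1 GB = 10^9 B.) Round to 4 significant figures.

5.021e+8 bit

0.051915 GiB = 4.45946e+8 bit and 0.0070160 GB = 5.61280e+7 bit.
4.45946e+8 + 5.61280e+7 ≈ 5.021e+8 bit.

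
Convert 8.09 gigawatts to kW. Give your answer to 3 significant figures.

8.09e+6 kilowatts

1 GW = 1.00000e+6 kW.
So 8.09 × 1.00000e+6 ≈ 8.09e+6 kW.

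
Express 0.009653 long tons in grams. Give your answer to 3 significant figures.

1 long ton = 1.01605e+6 g.
Then 0.009653 × 1.01605e+6 ≈ 9810 g.

9810 g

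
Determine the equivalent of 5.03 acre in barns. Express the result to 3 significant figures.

2.04 × 10^32 barns

1 acre = 4.04686 × 10^31 barns.
5.03 × 4.04686 × 10^31 ≈ 2.04 × 10^32 barn.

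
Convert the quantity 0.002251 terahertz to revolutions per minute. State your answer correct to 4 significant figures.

1 THz = 6.00000 × 10^13 rpm.
Thus 0.002251 × 6.00000 × 10^13 ≈ 1.351 × 10^11 rpm.

1.351 × 10^11 rpm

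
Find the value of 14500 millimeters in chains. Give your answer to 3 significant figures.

0.721 chains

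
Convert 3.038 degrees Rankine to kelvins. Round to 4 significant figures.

1.688 kelvins

°R = K × 9/5.
Applying the formula gives 1.688 K.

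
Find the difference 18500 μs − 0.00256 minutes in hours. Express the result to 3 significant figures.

18500 μs = 5.13889e-6 h and 0.00256 min = 4.26667e-5 h.
5.13889e-6 − 4.26667e-5 ≈ -3.75e-5 h.

-3.75e-5 h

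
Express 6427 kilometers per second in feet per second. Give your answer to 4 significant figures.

2.109 × 10^7 ft/s

1 km/s = 3280.84 ft/s.
So 6427 × 3280.84 ≈ 2.109 × 10^7 ft/s.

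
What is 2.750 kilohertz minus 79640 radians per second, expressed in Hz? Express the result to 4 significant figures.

-9925 hertz

2.750 kHz = 2750.00 Hz and 79640 rad/s = 12675.1 Hz.
2750.00 − 12675.1 ≈ -9925 Hz.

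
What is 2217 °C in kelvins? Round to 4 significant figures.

2490 kelvins

K = °C + 273.15.
Applying the formula gives 2490 K.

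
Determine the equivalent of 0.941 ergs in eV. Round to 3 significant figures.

5.87e+11 eV

1 erg = 6.24151e+11 eV.
Thus 0.941 × 6.24151e+11 ≈ 5.87e+11 eV.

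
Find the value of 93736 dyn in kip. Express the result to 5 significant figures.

1 dyn = 2.24809 × 10^-9 kips.
93736 × 2.24809 × 10^-9 ≈ 0.00021073 kip.

0.00021073 kips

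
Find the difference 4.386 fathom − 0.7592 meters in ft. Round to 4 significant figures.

23.83 ft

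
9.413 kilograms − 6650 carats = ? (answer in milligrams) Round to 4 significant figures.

9.413 kg = 9.41300e+6 mg and 6650 ct = 1.33000e+6 mg.
9.41300e+6 − 1.33000e+6 ≈ 8.083e+6 mg.

8.083e+6 milligrams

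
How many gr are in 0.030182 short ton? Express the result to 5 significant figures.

422550 gr

1 short ton = 1.40000 × 10^7 grains.
0.030182 × 1.40000 × 10^7 ≈ 422550 gr.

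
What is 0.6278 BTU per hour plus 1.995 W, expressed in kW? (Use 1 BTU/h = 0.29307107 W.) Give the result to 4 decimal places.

0.6278 BTU/h = 0.000183990 kW and 1.995 W = 0.00199500 kW.
0.000183990 + 0.00199500 ≈ 0.0022 kW.

0.0022 kW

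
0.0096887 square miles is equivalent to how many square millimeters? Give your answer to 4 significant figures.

1 mi² = 2.58999 × 10^12 square millimeters.
So 0.0096887 × 2.58999 × 10^12 ≈ 2.509 × 10^10 mm².

2.509 × 10^10 mm²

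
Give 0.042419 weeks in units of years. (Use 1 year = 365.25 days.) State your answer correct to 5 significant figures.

0.00081296 yr

1 week = 0.0191650 yr.
Thus 0.042419 × 0.0191650 ≈ 0.00081296 yr.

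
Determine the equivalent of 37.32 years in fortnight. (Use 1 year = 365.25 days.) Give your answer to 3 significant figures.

974 fortnights

1 year = 26.0893 fortnight.
Thus 37.32 × 26.0893 ≈ 974 fortnight.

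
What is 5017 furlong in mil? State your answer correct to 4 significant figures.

3.973e+10 mil

1 furlong = 7.92000e+6 mil.
So 5017 × 7.92000e+6 ≈ 3.973e+10 mil.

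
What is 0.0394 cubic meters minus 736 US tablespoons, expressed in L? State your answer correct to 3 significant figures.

0.0394 m³ = 39.4000 L and 736 US tbsp = 10.8831 L.
39.4000 − 10.8831 ≈ 28.5 L.

28.5 liters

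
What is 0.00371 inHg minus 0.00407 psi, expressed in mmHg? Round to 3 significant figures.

0.00371 inHg = 0.0942340 mmHg and 0.00407 psi = 0.210480 mmHg.
0.0942340 − 0.210480 ≈ -0.116 mmHg.

-0.116 millimeters of mercury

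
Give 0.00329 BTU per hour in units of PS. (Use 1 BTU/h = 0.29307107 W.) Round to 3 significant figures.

1 BTU per hour = 0.000398466 PS.
So 0.00329 × 0.000398466 ≈ 1.31e-6 PS.

1.31e-6 PS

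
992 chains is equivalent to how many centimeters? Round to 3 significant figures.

2.00 × 10^6 cm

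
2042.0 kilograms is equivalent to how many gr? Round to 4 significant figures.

1 kg = 15432.4 gr.
Thus 2042.0 × 15432.4 ≈ 3.151 × 10^7 gr.

3.151 × 10^7 grains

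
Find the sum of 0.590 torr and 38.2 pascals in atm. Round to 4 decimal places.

0.0012 atm

0.590 torr = 0.000776316 atm and 38.2 Pa = 0.000377005 atm.
0.000776316 + 0.000377005 ≈ 0.0012 atm.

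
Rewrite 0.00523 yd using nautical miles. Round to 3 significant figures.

2.58 × 10^-6 nmi

1 yd = 0.000493737 nautical miles.
Then 0.00523 × 0.000493737 ≈ 2.58 × 10^-6 nmi.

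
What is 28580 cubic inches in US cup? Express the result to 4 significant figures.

1 cubic inch = 0.0692641 US cup.
Thus 28580 × 0.0692641 ≈ 1980 US cup.

1980 US cups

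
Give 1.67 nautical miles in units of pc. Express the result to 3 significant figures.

1 nmi = 6.00192 × 10^-14 parsecs.
So 1.67 × 6.00192 × 10^-14 ≈ 1.00 × 10^-13 pc.

1.00 × 10^-13 pc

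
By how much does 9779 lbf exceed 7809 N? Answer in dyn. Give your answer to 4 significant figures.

3.569e+9 dynes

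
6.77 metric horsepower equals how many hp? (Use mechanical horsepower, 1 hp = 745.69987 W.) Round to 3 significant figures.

1 metric horsepower = 0.986320 hp.
So 6.77 × 0.986320 ≈ 6.68 hp.

6.68 hp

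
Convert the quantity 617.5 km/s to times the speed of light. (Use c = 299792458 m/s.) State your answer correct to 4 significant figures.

0.002060 times the speed of light

1 kilometer per second = 3.33564 × 10^-6 times the speed of light.
So 617.5 × 3.33564 × 10^-6 ≈ 0.002060 c.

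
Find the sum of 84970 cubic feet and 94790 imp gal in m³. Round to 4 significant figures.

84970 ft³ = 2406.08 m³ and 94790 imp gal = 430.924 m³.
2406.08 + 430.924 ≈ 2837 m³.

2837 m³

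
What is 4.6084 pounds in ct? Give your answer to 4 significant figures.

10450 ct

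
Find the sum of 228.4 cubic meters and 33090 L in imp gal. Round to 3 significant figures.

57500 imperial gallons

228.4 m³ = 50241.0 imp gal and 33090 L = 7278.78 imp gal.
50241.0 + 7278.78 ≈ 57500 imp gal.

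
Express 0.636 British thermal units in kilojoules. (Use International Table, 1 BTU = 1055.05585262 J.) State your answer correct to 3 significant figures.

1 BTU = 1.05506 kJ.
Then 0.636 × 1.05506 ≈ 0.671 kJ.

0.671 kilojoules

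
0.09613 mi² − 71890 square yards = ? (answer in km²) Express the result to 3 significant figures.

0.09613 mi² = 0.248976 km² and 71890 yd² = 0.0601092 km².
0.248976 − 0.0601092 ≈ 0.189 km².

0.189 square kilometers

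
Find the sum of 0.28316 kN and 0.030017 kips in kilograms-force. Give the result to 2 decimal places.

42.49 kilograms-force

0.28316 kN = 28.8743 kgf and 0.030017 kip = 13.6155 kgf.
28.8743 + 13.6155 ≈ 42.49 kgf.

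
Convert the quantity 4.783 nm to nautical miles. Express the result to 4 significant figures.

2.583e-12 nmi

1 nanometer = 5.39957e-13 nmi.
Thus 4.783 × 5.39957e-13 ≈ 2.583e-12 nmi.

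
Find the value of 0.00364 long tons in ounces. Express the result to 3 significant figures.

1 long ton = 35840.0 ounces.
So 0.00364 × 35840.0 ≈ 130 oz.

130 oz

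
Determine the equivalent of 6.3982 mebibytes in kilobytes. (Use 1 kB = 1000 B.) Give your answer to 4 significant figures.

6709 kilobytes

1 mebibyte = 1048.58 kilobytes.
Then 6.3982 × 1048.58 ≈ 6709 kB.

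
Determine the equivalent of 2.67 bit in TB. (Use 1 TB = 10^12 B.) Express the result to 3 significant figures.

3.34 × 10^-13 terabytes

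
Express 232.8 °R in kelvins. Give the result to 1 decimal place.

°R = K × 9/5.
Applying the formula gives 129.3 K.

129.3 kelvins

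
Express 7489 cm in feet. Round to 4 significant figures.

245.7 feet

1 centimeter = 0.0328084 ft.
Thus 7489 × 0.0328084 ≈ 245.7 ft.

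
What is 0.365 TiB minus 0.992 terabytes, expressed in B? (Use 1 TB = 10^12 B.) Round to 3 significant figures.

-5.91e+11 B

0.365 TiB = 4.01322e+11 B and 0.992 TB = 9.92000e+11 B.
4.01322e+11 − 9.92000e+11 ≈ -5.91e+11 B.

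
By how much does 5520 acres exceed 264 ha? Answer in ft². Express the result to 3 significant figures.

5520 acre = 2.40451 × 10^8 ft² and 264 ha = 2.84167 × 10^7 ft².
2.40451 × 10^8 − 2.84167 × 10^7 ≈ 2.12 × 10^8 ft².

2.12 × 10^8 ft²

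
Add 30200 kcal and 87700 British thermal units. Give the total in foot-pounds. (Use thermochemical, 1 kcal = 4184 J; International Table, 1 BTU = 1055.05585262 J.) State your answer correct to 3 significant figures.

30200 kcal = 9.31960e+7 ft·lbf and 87700 BTU = 6.82454e+7 ft·lbf.
9.31960e+7 + 6.82454e+7 ≈ 1.61e+8 ft·lbf.

1.61e+8 ft·lbf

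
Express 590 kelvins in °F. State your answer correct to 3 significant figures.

602 degrees Fahrenheit

K = (°F + 459.67) × 5/9.
Applying the formula gives 602 °F.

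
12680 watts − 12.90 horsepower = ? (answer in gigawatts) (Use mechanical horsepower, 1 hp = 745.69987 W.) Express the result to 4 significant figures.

3.060 × 10^-6 GW

12680 W = 1.26800 × 10^-5 GW and 12.90 hp = 9.61953 × 10^-6 GW.
1.26800 × 10^-5 − 9.61953 × 10^-6 ≈ 3.060 × 10^-6 GW.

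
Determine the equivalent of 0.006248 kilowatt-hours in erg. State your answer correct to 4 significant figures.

1 kWh = 3.60000 × 10^13 erg.
Thus 0.006248 × 3.60000 × 10^13 ≈ 2.249 × 10^11 erg.

2.249 × 10^11 erg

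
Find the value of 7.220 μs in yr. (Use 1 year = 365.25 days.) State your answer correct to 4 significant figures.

2.288e-13 yr

1 μs = 3.16881e-14 yr.
Then 7.220 × 3.16881e-14 ≈ 2.288e-13 yr.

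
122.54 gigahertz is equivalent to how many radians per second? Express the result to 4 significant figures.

1 gigahertz = 6.28319 × 10^9 rad/s.
Then 122.54 × 6.28319 × 10^9 ≈ 7.699 × 10^11 rad/s.

7.699 × 10^11 rad/s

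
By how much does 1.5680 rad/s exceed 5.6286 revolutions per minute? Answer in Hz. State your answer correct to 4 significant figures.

0.1557 Hz

1.5680 rad/s = 0.249555 Hz and 5.6286 rpm = 0.0938100 Hz.
0.249555 − 0.0938100 ≈ 0.1557 Hz.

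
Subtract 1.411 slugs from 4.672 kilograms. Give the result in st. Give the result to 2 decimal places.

4.672 kg = 0.735714 st and 1.411 slug = 3.24268 st.
0.735714 − 3.24268 ≈ -2.51 st.

-2.51 stone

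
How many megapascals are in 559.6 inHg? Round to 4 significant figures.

1.895 megapascals

1 inch of mercury = 0.00338639 MPa.
559.6 × 0.00338639 ≈ 1.895 MPa.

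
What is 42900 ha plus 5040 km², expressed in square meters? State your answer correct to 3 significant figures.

5.47 × 10^9 square meters

42900 ha = 4.29000 × 10^8 m² and 5040 km² = 5.04000 × 10^9 m².
4.29000 × 10^8 + 5.04000 × 10^9 ≈ 5.47 × 10^9 m².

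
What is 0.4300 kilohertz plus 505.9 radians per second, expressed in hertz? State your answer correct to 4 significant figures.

510.5 Hz

0.4300 kHz = 430.000 Hz and 505.9 rad/s = 80.5165 Hz.
430.000 + 80.5165 ≈ 510.5 Hz.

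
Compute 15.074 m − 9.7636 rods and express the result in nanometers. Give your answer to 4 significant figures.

15.074 m = 1.50740e+10 nm and 9.7636 rod = 4.91031e+10 nm.
1.50740e+10 − 4.91031e+10 ≈ -3.403e+10 nm.

-3.403e+10 nanometers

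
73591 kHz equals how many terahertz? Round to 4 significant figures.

7.359e-5 THz

1 kHz = 1.00000e-9 terahertz.
Thus 73591 × 1.00000e-9 ≈ 7.359e-5 THz.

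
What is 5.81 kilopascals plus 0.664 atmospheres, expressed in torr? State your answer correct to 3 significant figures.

548 torr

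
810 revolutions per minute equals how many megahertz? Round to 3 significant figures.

1.35 × 10^-5 megahertz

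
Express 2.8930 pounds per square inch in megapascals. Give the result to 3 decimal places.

1 pound per square inch = 0.00689476 MPa.
Thus 2.8930 × 0.00689476 ≈ 0.020 MPa.

0.020 megapascals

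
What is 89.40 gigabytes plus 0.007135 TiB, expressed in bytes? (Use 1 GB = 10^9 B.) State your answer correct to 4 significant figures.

9.725 × 10^10 bytes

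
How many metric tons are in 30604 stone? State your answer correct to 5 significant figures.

194.34 t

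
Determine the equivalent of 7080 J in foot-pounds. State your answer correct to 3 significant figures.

5220 foot-pounds

1 joule = 0.737562 ft·lbf.
Then 7080 × 0.737562 ≈ 5220 ft·lbf.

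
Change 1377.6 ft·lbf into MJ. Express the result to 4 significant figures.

0.001868 MJ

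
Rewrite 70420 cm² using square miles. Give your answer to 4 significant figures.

2.719 × 10^-6 mi²

1 square centimeter = 3.86102 × 10^-11 square miles.
So 70420 × 3.86102 × 10^-11 ≈ 2.719 × 10^-6 mi².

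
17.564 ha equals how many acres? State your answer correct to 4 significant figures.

1 ha = 2.47105 acres.
17.564 × 2.47105 ≈ 43.40 acre.

43.40 acre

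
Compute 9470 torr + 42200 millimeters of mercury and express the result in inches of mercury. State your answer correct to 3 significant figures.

9470 torr = 372.835 inHg and 42200 mmHg = 1661.42 inHg.
372.835 + 1661.42 ≈ 2030 inHg.

2030 inches of mercury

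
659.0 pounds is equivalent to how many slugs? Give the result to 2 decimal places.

20.48 slugs

1 pound = 0.0310810 slugs.
So 659.0 × 0.0310810 ≈ 20.48 slug.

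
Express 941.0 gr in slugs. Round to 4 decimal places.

1 grain = 4.44014e-6 slug.
Then 941.0 × 4.44014e-6 ≈ 0.0042 slug.

0.0042 slugs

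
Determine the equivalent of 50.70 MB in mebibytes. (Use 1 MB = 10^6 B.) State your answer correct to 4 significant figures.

48.35 MiB

1 megabyte = 0.953674 mebibytes.
So 50.70 × 0.953674 ≈ 48.35 MiB.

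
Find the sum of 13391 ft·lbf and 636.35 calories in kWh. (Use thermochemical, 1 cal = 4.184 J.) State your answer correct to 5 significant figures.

13391 ft·lbf = 0.005043266 kWh and 636.35 cal = 0.0007395801 kWh.
0.005043266 + 0.0007395801 ≈ 0.0057828 kWh.

0.0057828 kilowatt-hours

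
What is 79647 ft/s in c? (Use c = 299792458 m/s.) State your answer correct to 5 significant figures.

1 ft/s = 1.01670e-9 times the speed of light.
79647 × 1.01670e-9 ≈ 8.0977e-5 c.

8.0977e-5 c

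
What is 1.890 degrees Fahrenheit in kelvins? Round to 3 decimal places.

K = (°F + 459.67) × 5/9.
Applying the formula gives 256.422 K.

256.422 kelvins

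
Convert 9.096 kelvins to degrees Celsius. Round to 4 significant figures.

K = °C + 273.15.
Applying the formula gives -264.1 °C.

-264.1 degrees Celsius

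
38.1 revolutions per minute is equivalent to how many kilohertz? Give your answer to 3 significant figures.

0.000635 kilohertz

1 revolution per minute = 1.66667e-5 kHz.
38.1 × 1.66667e-5 ≈ 0.000635 kHz.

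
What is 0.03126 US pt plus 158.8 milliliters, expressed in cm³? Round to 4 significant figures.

0.03126 US pt = 14.7915 cm³ and 158.8 mL = 158.800 cm³.
14.7915 + 158.800 ≈ 173.6 cm³.

173.6 cm³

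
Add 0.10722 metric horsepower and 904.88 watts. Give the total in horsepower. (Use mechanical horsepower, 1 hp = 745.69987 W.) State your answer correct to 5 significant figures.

1.3192 hp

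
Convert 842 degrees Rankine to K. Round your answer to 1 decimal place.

467.8 K

°R = K × 9/5.
Applying the formula gives 467.8 K.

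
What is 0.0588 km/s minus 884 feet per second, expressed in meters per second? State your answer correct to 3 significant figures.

0.0588 km/s = 58.8000 m/s and 884 ft/s = 269.443 m/s.
58.8000 − 269.443 ≈ -211 m/s.

-211 m/s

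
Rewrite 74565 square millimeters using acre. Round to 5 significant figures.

1 square millimeter = 2.47105 × 10^-10 acre.
So 74565 × 2.47105 × 10^-10 ≈ 1.8425 × 10^-5 acre.

1.8425 × 10^-5 acre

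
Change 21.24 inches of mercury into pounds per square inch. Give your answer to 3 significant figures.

1 inHg = 0.491154 pounds per square inch.
Thus 21.24 × 0.491154 ≈ 10.4 psi.

10.4 psi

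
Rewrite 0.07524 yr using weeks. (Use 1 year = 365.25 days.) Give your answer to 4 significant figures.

3.926 wk

1 year = 52.1786 wk.
Then 0.07524 × 52.1786 ≈ 3.926 wk.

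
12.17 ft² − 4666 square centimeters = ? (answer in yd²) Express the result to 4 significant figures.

0.7942 yd²

12.17 ft² = 1.35222 yd² and 4666 cm² = 0.558049 yd².
1.35222 − 0.558049 ≈ 0.7942 yd².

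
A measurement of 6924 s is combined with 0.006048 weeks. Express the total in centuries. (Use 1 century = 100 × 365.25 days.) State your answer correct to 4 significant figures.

6924 s = 2.19408 × 10^-6 century and 0.006048 wk = 1.15910 × 10^-6 century.
2.19408 × 10^-6 + 1.15910 × 10^-6 ≈ 3.353 × 10^-6 century.

3.353 × 10^-6 century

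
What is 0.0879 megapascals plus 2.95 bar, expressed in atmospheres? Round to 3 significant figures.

0.0879 MPa = 0.867506 atm and 2.95 bar = 2.91142 atm.
0.867506 + 2.91142 ≈ 3.78 atm.

3.78 atmospheres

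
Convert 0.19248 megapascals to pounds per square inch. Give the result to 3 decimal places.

27.917 psi

1 MPa = 145.038 psi.
0.19248 × 145.038 ≈ 27.917 psi.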